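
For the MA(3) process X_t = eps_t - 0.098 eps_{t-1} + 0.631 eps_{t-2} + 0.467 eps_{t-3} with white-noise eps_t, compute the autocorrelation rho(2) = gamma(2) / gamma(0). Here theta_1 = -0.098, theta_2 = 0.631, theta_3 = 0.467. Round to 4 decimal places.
\rho(2) = 0.3600

For an MA(q) process with theta_0 = 1, the autocovariance is
  gamma(k) = sigma^2 * sum_{i=0..q-k} theta_i * theta_{i+k},
and rho(k) = gamma(k) / gamma(0). Sigma^2 cancels.
  numerator   = (1)*(0.631) + (-0.098)*(0.467) = 0.585234.
  denominator = (1)^2 + (-0.098)^2 + (0.631)^2 + (0.467)^2 = 1.625854.
  rho(2) = 0.585234 / 1.625854 = 0.3600.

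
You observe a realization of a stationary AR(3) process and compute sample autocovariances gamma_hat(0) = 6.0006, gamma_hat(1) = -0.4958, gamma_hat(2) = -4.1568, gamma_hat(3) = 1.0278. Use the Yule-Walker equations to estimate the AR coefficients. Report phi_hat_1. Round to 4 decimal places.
\hat\phi_{1} = -0.1190

The Yule-Walker equations for an AR(p) process read, in matrix form,
  Gamma_p phi = r_p,   with   (Gamma_p)_{ij} = gamma(|i - j|),
                       (r_p)_i = gamma(i),   i,j = 1..p.
Substitute the sample gammas (Toeplitz matrix and right-hand side of size 3):
  Gamma_p = [[6.0006, -0.4958, -4.1568], [-0.4958, 6.0006, -0.4958], [-4.1568, -0.4958, 6.0006]]
  r_p     = [-0.4958, -4.1568, 1.0278]
Written out (R1..R3):
  (R1) 6.0006 phi_1 - 0.4958 phi_2 - 4.1568 phi_3 = -0.4958
  (R2) -0.4958 phi_1 + 6.0006 phi_2 - 0.4958 phi_3 = -4.1568
  (R3) -4.1568 phi_1 - 0.4958 phi_2 + 6.0006 phi_3 = 1.0278
Gaussian elimination:
  R2 <- R2 - (-0.4958/6.0006) R1 = R2 - (-0.082625) R1:  5.959634 phi_2 - 0.839256 phi_3 = -4.197766
  R3 <- R3 - (-4.1568/6.0006) R1 = R3 - (-0.692731) R1:  -0.839256 phi_2 + 3.121057 phi_3 = 0.684344
  R3 <- R3 - (-0.839256/5.959634) R2 = R3 - (-0.140823) R2:  3.00287 phi_3 = 0.093201
Back-substitution:
  phi_hat_3 = 0.093201 / 3.00287 = 0.031037
  phi_hat_2 = (-4.197766 - (-0.839256)(0.031037)) / 5.959634 = -0.699996
  phi_hat_1 = (-0.4958 - (-0.4958)(-0.699996) - (-4.1568)(0.031037)) / 6.0006 = -0.118962
So phi_hat = [-0.1190, -0.7000, 0.0310].
Therefore phi_hat_1 = -0.1190.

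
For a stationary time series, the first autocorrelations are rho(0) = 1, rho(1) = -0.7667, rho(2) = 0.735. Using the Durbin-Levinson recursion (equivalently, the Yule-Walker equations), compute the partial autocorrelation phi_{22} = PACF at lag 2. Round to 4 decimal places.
\phi_{22} = 0.3571

The PACF at lag k is phi_{kk}, the last component of the solution
to the Yule-Walker system G_k phi = r_k where
  (G_k)_{ij} = rho(|i - j|), (r_k)_i = rho(i), i,j = 1..k.
Equivalently, Durbin-Levinson gives phi_{kk} iteratively:
  phi_{11} = rho(1)
  phi_{kk} = [rho(k) - sum_{j=1..k-1} phi_{k-1,j} rho(k-j)]
            / [1 - sum_{j=1..k-1} phi_{k-1,j} rho(j)],
  phi_{k,j} = phi_{k-1,j} - phi_{kk} phi_{k-1,k-j},  j = 1..k-1.
Step k = 1:
  phi_11 = rho(1) = -0.7667.
Step k = 2:
  phi_22 = [rho(2) - phi_11 rho(1)] / [1 - phi_11 rho(1)] = [0.735 - (-0.7667)(-0.7667)] / [1 - (-0.7667)(-0.7667)]
         = 0.14717111 / 0.41217111 = 0.3571.
Therefore phi_{22} = 0.3571.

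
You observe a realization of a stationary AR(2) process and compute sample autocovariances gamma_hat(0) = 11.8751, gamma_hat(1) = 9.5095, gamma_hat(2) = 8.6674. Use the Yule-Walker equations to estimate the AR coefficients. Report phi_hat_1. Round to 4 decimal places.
\hat\phi_{1} = 0.6030

The Yule-Walker equations for an AR(p) process read, in matrix form,
  Gamma_p phi = r_p,   with   (Gamma_p)_{ij} = gamma(|i - j|),
                       (r_p)_i = gamma(i),   i,j = 1..p.
Substitute the sample gammas (Toeplitz matrix and right-hand side of size 2):
  Gamma_p = [[11.8751, 9.5095], [9.5095, 11.8751]]
  r_p     = [9.5095, 8.6674]
Written out:
  11.8751 phi_1 + 9.5095 phi_2 = 9.5095
  9.5095 phi_1 + 11.8751 phi_2 = 8.6674
Solve by Cramer's rule:
  det = gamma(0)^2 - gamma(1)^2 = (11.8751)^2 - (9.5095)^2 = 141.01800001 - 90.43059025 = 50.58740976
  phi_hat_1 = [gamma(1) gamma(0) - gamma(1) gamma(2)] / det = [(9.5095)(11.8751) - (9.5095)(8.6674)] / 50.58740976 = 30.50362315 / 50.58740976 = 0.603
  phi_hat_2 = [gamma(0) gamma(2) - gamma(1)^2] / det = [(11.8751)(8.6674) - (9.5095)^2] / 50.58740976 = 12.49565149 / 50.58740976 = 0.247
So phi_hat = [0.6030, 0.2470].
Therefore phi_hat_1 = 0.6030.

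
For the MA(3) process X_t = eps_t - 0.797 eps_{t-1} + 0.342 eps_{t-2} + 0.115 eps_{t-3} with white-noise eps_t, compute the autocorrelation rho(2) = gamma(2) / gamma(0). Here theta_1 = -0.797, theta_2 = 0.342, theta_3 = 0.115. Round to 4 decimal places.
\rho(2) = 0.1418

For an MA(q) process with theta_0 = 1, the autocovariance is
  gamma(k) = sigma^2 * sum_{i=0..q-k} theta_i * theta_{i+k},
and rho(k) = gamma(k) / gamma(0). Sigma^2 cancels.
  numerator   = (1)*(0.342) + (-0.797)*(0.115) = 0.250345.
  denominator = (1)^2 + (-0.797)^2 + (0.342)^2 + (0.115)^2 = 1.765398.
  rho(2) = 0.250345 / 1.765398 = 0.1418.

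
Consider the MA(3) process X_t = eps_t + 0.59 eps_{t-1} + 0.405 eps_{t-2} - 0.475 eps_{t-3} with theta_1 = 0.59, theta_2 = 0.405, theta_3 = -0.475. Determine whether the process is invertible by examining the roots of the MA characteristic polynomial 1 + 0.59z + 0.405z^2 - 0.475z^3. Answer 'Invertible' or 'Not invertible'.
\text{Invertible}

The MA(q) characteristic polynomial is P(z) = 1 + 0.59z + 0.405z^2 - 0.475z^3.
Invertibility requires all roots to lie outside the unit circle, i.e. |z| > 1 for every root.
Degree 3: look for a simple real root z0 first, then factor out (1 - z/z0) and solve the remaining quadratic.
Testing z0 = 2: P(2) = 1 + (0.59)(2) + (0.405)(2)^2 + (-0.475)(2)^3
  = 1 + (1.18) + (1.62) + (-3.8) = 0.  So z_0 = 2 is a root, |z_0| = 2.
Divide out the factor (1 - 0.5 z) = (1 - z/z0) (since 1/z0 = 0.5):
  P(z) = (1 - 0.5 z)(1 + (1.09) z + (0.95) z^2)
  [check: z-coef 1.09 - (0.5) = 0.59; z^2-coef 0.95 - (0.5)(1.09) = 0.405; z^3-coef -(0.5)(0.95) = -0.475.]
Remaining roots from the quadratic factor 1 + (1.09) z + (0.95) z^2:
  Set 1 + (1.09) z + (0.95) z^2 = 0, i.e. a z^2 + b z + c = 0 with a = 0.95, b = 1.09, c = 1.
  Discriminant D = b^2 - 4ac = (1.09)^2 - 4*(0.95)*1 = 1.1881 - (3.8) = -2.6119.
  D < 0, so the roots are the complex-conjugate pair z = (-b +/- i sqrt(-D)) / (2a) = -0.5737 +/- 0.8506i.
  For a conjugate pair |z|^2 = z * conj(z) = (product of roots) = c/a = 1/(0.95) = 1.052632, so |z| = sqrt(1.052632) = 1.026 for both roots.
Moduli of all roots: 2.0000, 1.0260, 1.0260.
All moduli strictly greater than 1? Yes.
Verdict: Invertible.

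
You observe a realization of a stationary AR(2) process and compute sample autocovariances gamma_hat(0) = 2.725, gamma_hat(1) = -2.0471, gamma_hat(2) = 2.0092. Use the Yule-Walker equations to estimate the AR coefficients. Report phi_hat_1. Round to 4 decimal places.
\hat\phi_{1} = -0.4530

The Yule-Walker equations for an AR(p) process read, in matrix form,
  Gamma_p phi = r_p,   with   (Gamma_p)_{ij} = gamma(|i - j|),
                       (r_p)_i = gamma(i),   i,j = 1..p.
Substitute the sample gammas (Toeplitz matrix and right-hand side of size 2):
  Gamma_p = [[2.725, -2.0471], [-2.0471, 2.725]]
  r_p     = [-2.0471, 2.0092]
Written out:
  2.725 phi_1 - 2.0471 phi_2 = -2.0471
  -2.0471 phi_1 + 2.725 phi_2 = 2.0092
Solve by Cramer's rule:
  det = gamma(0)^2 - gamma(1)^2 = (2.725)^2 - (-2.0471)^2 = 7.425625 - 4.19061841 = 3.23500659
  phi_hat_1 = [gamma(1) gamma(0) - gamma(1) gamma(2)] / det = [(-2.0471)(2.725) - (-2.0471)(2.0092)] / 3.23500659 = -1.46531418 / 3.23500659 = -0.453
  phi_hat_2 = [gamma(0) gamma(2) - gamma(1)^2] / det = [(2.725)(2.0092) - (-2.0471)^2] / 3.23500659 = 1.28445159 / 3.23500659 = 0.397
So phi_hat = [-0.4530, 0.3970].
Therefore phi_hat_1 = -0.4530.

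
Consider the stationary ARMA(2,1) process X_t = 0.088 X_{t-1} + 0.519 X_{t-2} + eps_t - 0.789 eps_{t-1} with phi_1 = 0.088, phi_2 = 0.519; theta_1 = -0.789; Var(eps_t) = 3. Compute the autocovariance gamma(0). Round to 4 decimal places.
\gamma(0) = 5.6663

Multiply the model equation by X_{t-k} and take expectations. With theta_0 = psi_0 = 1 and psi_j the MA(infinity) weights, this gives
  gamma(k) - sum_i phi_i gamma(k-i) = c_k,
  c_k = sigma^2 * sum_{j=k..q} theta_j psi_{j-k}   (c_k = 0 for k > q),
using gamma(-m) = gamma(m).
psi-weights needed (psi_j = theta_j + sum_i phi_i psi_{j-i}):
  psi_1 = theta_1 + phi_1 = -0.789 + (0.088) = -0.701
Right-hand sides:
  c_0 = sigma^2 (1 + theta_1 psi_1) = 3 * (1 + (-0.789)(-0.701)) = 3 * 1.553089 = 4.659267
  c_1 = sigma^2 theta_1 = 3 * (-0.789) = -2.367
  c_2 = 0
Equations for k = 0, 1, 2 (AR order 2, c_2 = 0):
  (E0) gamma(0) = phi_1 gamma(1) + phi_2 gamma(2) + c_0
  (E1) gamma(1) = phi_1 gamma(0) + phi_2 gamma(1) + c_1
  (E2) gamma(2) = phi_1 gamma(1) + phi_2 gamma(0)
From (E1): gamma(1) = A gamma(0) + B with
  A = phi_1 / (1 - phi_2) = 0.088 / 0.481 = 0.182952,   B = c_1 / (1 - phi_2) = -2.367 / 0.481 = -4.920998.
Insert (E2) into (E0): gamma(0) (1 - phi_2^2) = phi_1 (1 + phi_2) gamma(1) + c_0.
  phi_1 (1 + phi_2) = (0.088)(1.519) = 0.133672,   1 - phi_2^2 = 0.730639.
Replace gamma(1) by A gamma(0) + B and collect gamma(0):
  gamma(0) [0.730639 - (0.133672)(0.182952)] = (0.133672)(-4.920998) + 4.659267
  gamma(0) * 0.706183 = 4.001467
  gamma(0) = 4.001467 / 0.706183 = 5.666329.
Therefore gamma(0) = 5.6663 (to 4 decimal places).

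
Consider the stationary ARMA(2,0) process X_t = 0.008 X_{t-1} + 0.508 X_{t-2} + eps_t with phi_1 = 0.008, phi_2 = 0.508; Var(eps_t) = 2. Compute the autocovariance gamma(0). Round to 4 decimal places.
\gamma(0) = 2.6964

Multiply the model equation by X_{t-k} and take expectations. With theta_0 = psi_0 = 1 and psi_j the MA(infinity) weights, this gives
  gamma(k) - sum_i phi_i gamma(k-i) = c_k,
  c_k = sigma^2 * sum_{j=k..q} theta_j psi_{j-k}   (c_k = 0 for k > q),
using gamma(-m) = gamma(m).
Pure AR (q = 0): c_0 = sigma^2 = 2, c_k = 0 for k >= 1.
Equations for k = 0, 1, 2 (AR order 2, c_2 = 0):
  (E0) gamma(0) = phi_1 gamma(1) + phi_2 gamma(2) + c_0
  (E1) gamma(1) = phi_1 gamma(0) + phi_2 gamma(1) + c_1
  (E2) gamma(2) = phi_1 gamma(1) + phi_2 gamma(0)
From (E1): gamma(1) = A gamma(0) + B with
  A = phi_1 / (1 - phi_2) = 0.008 / 0.492 = 0.01626,   B = c_1 / (1 - phi_2) = 0 / 0.492 = 0.
Insert (E2) into (E0): gamma(0) (1 - phi_2^2) = phi_1 (1 + phi_2) gamma(1) + c_0.
  phi_1 (1 + phi_2) = (0.008)(1.508) = 0.012064,   1 - phi_2^2 = 0.741936.
Replace gamma(1) by A gamma(0) + B and collect gamma(0):
  gamma(0) [0.741936 - (0.012064)(0.01626)] = c_0 = 2
  gamma(0) * 0.74174 = 2
  gamma(0) = 2 / 0.74174 = 2.696363.
Therefore gamma(0) = 2.6964 (to 4 decimal places).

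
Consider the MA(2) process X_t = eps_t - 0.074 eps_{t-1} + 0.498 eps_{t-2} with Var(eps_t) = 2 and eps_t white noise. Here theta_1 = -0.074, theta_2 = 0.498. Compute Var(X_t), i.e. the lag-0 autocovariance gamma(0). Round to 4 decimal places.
\gamma(0) = 2.5070

For an MA(q) process X_t = eps_t + sum_i theta_i eps_{t-i} with
Var(eps_t) = sigma^2, the variance is
  gamma(0) = sigma^2 * (1 + sum_i theta_i^2).
  sum_i theta_i^2 = (-0.074)^2 + (0.498)^2 = 0.005476 + 0.248004 = 0.25348.
  gamma(0) = 2 * (1 + 0.25348) = 2 * 1.25348 = 2.50696, which rounds to 2.5070.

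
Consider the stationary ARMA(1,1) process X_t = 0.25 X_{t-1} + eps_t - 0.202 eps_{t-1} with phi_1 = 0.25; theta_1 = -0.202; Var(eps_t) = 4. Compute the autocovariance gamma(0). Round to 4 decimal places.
\gamma(0) = 4.0098

Multiply the model equation by X_{t-k} and take expectations. With theta_0 = psi_0 = 1 and psi_j the MA(infinity) weights, this gives
  gamma(k) - sum_i phi_i gamma(k-i) = c_k,
  c_k = sigma^2 * sum_{j=k..q} theta_j psi_{j-k}   (c_k = 0 for k > q),
using gamma(-m) = gamma(m).
psi-weights needed (psi_j = theta_j + sum_i phi_i psi_{j-i}):
  psi_1 = theta_1 + phi_1 = -0.202 + (0.25) = 0.048
Right-hand sides:
  c_0 = sigma^2 (1 + theta_1 psi_1) = 4 * (1 + (-0.202)(0.048)) = 4 * 0.990304 = 3.961216
  c_1 = sigma^2 theta_1 = 4 * (-0.202) = -0.808
  c_2 = 0
Equations for k = 0 and k = 1 (AR order 1):
  gamma(0) = phi_1 gamma(1) + c_0
  gamma(1) = phi_1 gamma(0) + c_1
Substituting the second into the first: gamma(0) (1 - phi_1^2) = c_0 + phi_1 c_1, so
  gamma(0) = (c_0 + phi_1 c_1) / (1 - phi_1^2) = (3.961216 + (0.25)(-0.808)) / (1 - (0.25)^2) = 3.759216 / 0.9375 = 4.00983.
Therefore gamma(0) = 4.0098 (to 4 decimal places).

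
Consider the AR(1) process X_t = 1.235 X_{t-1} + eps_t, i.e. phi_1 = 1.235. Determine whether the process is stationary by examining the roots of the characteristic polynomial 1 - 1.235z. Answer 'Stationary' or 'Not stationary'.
\text{Not stationary}

The AR(p) characteristic polynomial is P(z) = 1 - 1.235z.
Stationarity requires all roots to lie outside the unit circle, i.e. |z| > 1 for every root.
This is linear in z: 1 + (-1.235) z = 0  =>  z = -1/(-1.235) = 0.809717,  |z| = 0.809717.
Moduli of all roots: 0.8097.
All moduli strictly greater than 1? No.
Verdict: Not stationary.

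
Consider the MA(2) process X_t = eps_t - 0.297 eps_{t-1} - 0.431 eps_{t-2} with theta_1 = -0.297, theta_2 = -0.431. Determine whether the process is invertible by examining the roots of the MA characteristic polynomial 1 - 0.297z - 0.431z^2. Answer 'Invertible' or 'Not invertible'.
\text{Invertible}

The MA(q) characteristic polynomial is P(z) = 1 - 0.297z - 0.431z^2.
Invertibility requires all roots to lie outside the unit circle, i.e. |z| > 1 for every root.
Set 1 + (-0.297) z + (-0.431) z^2 = 0, i.e. a z^2 + b z + c = 0 with a = -0.431, b = -0.297, c = 1.
Discriminant D = b^2 - 4ac = (-0.297)^2 - 4*(-0.431)*1 = 0.088209 - (-1.724) = 1.812209.
D >= 0, so the roots are real: z = (-b +/- sqrt(D)) / (2a) = (0.297 +/- 1.346183) / (-0.862).
  z_1 = (0.297 + 1.346183) / (-0.862) = -1.9062,   |z_1| = 1.9062.
  z_2 = (0.297 - 1.346183) / (-0.862) = 1.2171,   |z_2| = 1.2171.
Moduli of all roots: 1.9062, 1.2171.
All moduli strictly greater than 1? Yes.
Verdict: Invertible.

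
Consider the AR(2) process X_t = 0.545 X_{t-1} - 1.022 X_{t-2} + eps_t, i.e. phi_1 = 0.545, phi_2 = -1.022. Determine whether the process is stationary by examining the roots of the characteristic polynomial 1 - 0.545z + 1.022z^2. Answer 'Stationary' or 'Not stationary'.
\text{Not stationary}

The AR(p) characteristic polynomial is P(z) = 1 - 0.545z + 1.022z^2.
Stationarity requires all roots to lie outside the unit circle, i.e. |z| > 1 for every root.
Set 1 + (-0.545) z + (1.022) z^2 = 0, i.e. a z^2 + b z + c = 0 with a = 1.022, b = -0.545, c = 1.
Discriminant D = b^2 - 4ac = (-0.545)^2 - 4*(1.022)*1 = 0.297025 - (4.088) = -3.790975.
D < 0, so the roots are the complex-conjugate pair z = (-b +/- i sqrt(-D)) / (2a) = 0.2666 +/- 0.9526i.
For a conjugate pair |z|^2 = z * conj(z) = (product of roots) = c/a = 1/(1.022) = 0.978474, so |z| = sqrt(0.978474) = 0.9892 for both roots.
Moduli of all roots: 0.9892, 0.9892.
All moduli strictly greater than 1? No.
Verdict: Not stationary.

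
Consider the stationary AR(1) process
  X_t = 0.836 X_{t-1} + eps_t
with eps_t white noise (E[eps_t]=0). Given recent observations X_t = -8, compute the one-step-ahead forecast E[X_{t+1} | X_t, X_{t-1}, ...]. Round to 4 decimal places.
E[X_{t+1} \mid \mathcal F_t] = -6.6880

For an AR(p) model X_t = c + sum_i phi_i X_{t-i} + eps_t, the
one-step-ahead conditional mean is
  E[X_{t+1} | X_t, ...] = c + sum_i phi_i X_{t+1-i}.
Substitute known values:
  E[X_{t+1} | ...] = (0.836) * (-8)
                   = -6.6880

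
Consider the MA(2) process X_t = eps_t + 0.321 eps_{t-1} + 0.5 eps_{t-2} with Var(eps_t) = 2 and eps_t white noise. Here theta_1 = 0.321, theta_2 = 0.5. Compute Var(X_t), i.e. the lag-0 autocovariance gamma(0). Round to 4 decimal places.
\gamma(0) = 2.7061

For an MA(q) process X_t = eps_t + sum_i theta_i eps_{t-i} with
Var(eps_t) = sigma^2, the variance is
  gamma(0) = sigma^2 * (1 + sum_i theta_i^2).
  sum_i theta_i^2 = (0.321)^2 + (0.5)^2 = 0.103041 + 0.25 = 0.353041.
  gamma(0) = 2 * (1 + 0.353041) = 2 * 1.353041 = 2.706082, which rounds to 2.7061.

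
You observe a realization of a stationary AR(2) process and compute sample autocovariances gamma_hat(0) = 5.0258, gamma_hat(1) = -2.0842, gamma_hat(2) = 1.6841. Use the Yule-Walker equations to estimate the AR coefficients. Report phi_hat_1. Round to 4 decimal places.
\hat\phi_{1} = -0.3330

The Yule-Walker equations for an AR(p) process read, in matrix form,
  Gamma_p phi = r_p,   with   (Gamma_p)_{ij} = gamma(|i - j|),
                       (r_p)_i = gamma(i),   i,j = 1..p.
Substitute the sample gammas (Toeplitz matrix and right-hand side of size 2):
  Gamma_p = [[5.0258, -2.0842], [-2.0842, 5.0258]]
  r_p     = [-2.0842, 1.6841]
Written out:
  5.0258 phi_1 - 2.0842 phi_2 = -2.0842
  -2.0842 phi_1 + 5.0258 phi_2 = 1.6841
Solve by Cramer's rule:
  det = gamma(0)^2 - gamma(1)^2 = (5.0258)^2 - (-2.0842)^2 = 25.25866564 - 4.34388964 = 20.914776
  phi_hat_1 = [gamma(1) gamma(0) - gamma(1) gamma(2)] / det = [(-2.0842)(5.0258) - (-2.0842)(1.6841)] / 20.914776 = -6.96477114 / 20.914776 = -0.333
  phi_hat_2 = [gamma(0) gamma(2) - gamma(1)^2] / det = [(5.0258)(1.6841) - (-2.0842)^2] / 20.914776 = 4.12006014 / 20.914776 = 0.197
So phi_hat = [-0.3330, 0.1970].
Therefore phi_hat_1 = -0.3330.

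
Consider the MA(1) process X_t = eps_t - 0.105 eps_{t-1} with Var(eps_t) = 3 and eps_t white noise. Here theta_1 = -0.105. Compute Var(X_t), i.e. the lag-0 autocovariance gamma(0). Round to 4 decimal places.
\gamma(0) = 3.0331

For an MA(q) process X_t = eps_t + sum_i theta_i eps_{t-i} with
Var(eps_t) = sigma^2, the variance is
  gamma(0) = sigma^2 * (1 + sum_i theta_i^2).
  sum_i theta_i^2 = (-0.105)^2 = 0.011025.
  gamma(0) = 3 * (1 + 0.011025) = 3 * 1.011025 = 3.033075, which rounds to 3.0331.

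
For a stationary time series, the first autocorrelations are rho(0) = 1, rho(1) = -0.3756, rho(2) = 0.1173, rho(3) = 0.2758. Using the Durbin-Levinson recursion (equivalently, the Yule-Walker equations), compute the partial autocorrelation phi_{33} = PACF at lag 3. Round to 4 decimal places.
\phi_{33} = 0.3620

The PACF at lag k is phi_{kk}, the last component of the solution
to the Yule-Walker system G_k phi = r_k where
  (G_k)_{ij} = rho(|i - j|), (r_k)_i = rho(i), i,j = 1..k.
Equivalently, Durbin-Levinson gives phi_{kk} iteratively:
  phi_{11} = rho(1)
  phi_{kk} = [rho(k) - sum_{j=1..k-1} phi_{k-1,j} rho(k-j)]
            / [1 - sum_{j=1..k-1} phi_{k-1,j} rho(j)],
  phi_{k,j} = phi_{k-1,j} - phi_{kk} phi_{k-1,k-j},  j = 1..k-1.
Step k = 1:
  phi_11 = rho(1) = -0.3756.
Step k = 2:
  phi_22 = [rho(2) - phi_11 rho(1)] / [1 - phi_11 rho(1)] = [0.1173 - (-0.3756)(-0.3756)] / [1 - (-0.3756)(-0.3756)]
         = -0.02377536 / 0.85892464 = -0.02768.
  Update: phi_21 = phi_11 - phi_22 phi_11 = -0.3756 - (-0.02768)(-0.3756) = -0.385997.
Step k = 3:
  phi_33 = [rho(3) - phi_21 rho(2) - phi_22 rho(1)] / [1 - phi_21 rho(1) - phi_22 rho(2)]
    numerator   = 0.2758 - (-0.385997)(0.1173) - (-0.02768)(-0.3756) = 0.31068067
    denominator = 1 - (-0.385997)(-0.3756) - (-0.02768)(0.1173) = 0.85826653
  phi_33 = 0.31068067 / 0.85826653 = 0.362.
Therefore phi_{33} = 0.3620.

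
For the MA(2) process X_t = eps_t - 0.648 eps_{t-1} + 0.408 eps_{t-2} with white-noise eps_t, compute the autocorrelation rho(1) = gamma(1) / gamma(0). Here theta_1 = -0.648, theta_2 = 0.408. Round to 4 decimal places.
\rho(1) = -0.5751

For an MA(q) process with theta_0 = 1, the autocovariance is
  gamma(k) = sigma^2 * sum_{i=0..q-k} theta_i * theta_{i+k},
and rho(k) = gamma(k) / gamma(0). Sigma^2 cancels.
  numerator   = (1)*(-0.648) + (-0.648)*(0.408) = -0.912384.
  denominator = (1)^2 + (-0.648)^2 + (0.408)^2 = 1.586368.
  rho(1) = -0.912384 / 1.586368 = -0.5751.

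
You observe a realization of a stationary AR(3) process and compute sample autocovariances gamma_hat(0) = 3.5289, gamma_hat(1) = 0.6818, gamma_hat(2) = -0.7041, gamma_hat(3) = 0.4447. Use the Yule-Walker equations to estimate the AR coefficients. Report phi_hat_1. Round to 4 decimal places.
\hat\phi_{1} = 0.3010

The Yule-Walker equations for an AR(p) process read, in matrix form,
  Gamma_p phi = r_p,   with   (Gamma_p)_{ij} = gamma(|i - j|),
                       (r_p)_i = gamma(i),   i,j = 1..p.
Substitute the sample gammas (Toeplitz matrix and right-hand side of size 3):
  Gamma_p = [[3.5289, 0.6818, -0.7041], [0.6818, 3.5289, 0.6818], [-0.7041, 0.6818, 3.5289]]
  r_p     = [0.6818, -0.7041, 0.4447]
Written out (R1..R3):
  (R1) 3.5289 phi_1 + 0.6818 phi_2 - 0.7041 phi_3 = 0.6818
  (R2) 0.6818 phi_1 + 3.5289 phi_2 + 0.6818 phi_3 = -0.7041
  (R3) -0.7041 phi_1 + 0.6818 phi_2 + 3.5289 phi_3 = 0.4447
Gaussian elimination:
  R2 <- R2 - (0.6818/3.5289) R1 = R2 - (0.193205) R1:  3.397173 phi_2 + 0.817835 phi_3 = -0.835827
  R3 <- R3 - (-0.7041/3.5289) R1 = R3 - (-0.199524) R1:  0.817835 phi_2 + 3.388415 phi_3 = 0.580735
  R3 <- R3 - (0.817835/3.397173) R2 = R3 - (0.24074) R2:  3.19153 phi_3 = 0.781952
Back-substitution:
  phi_hat_3 = 0.781952 / 3.19153 = 0.245009
  phi_hat_2 = (-0.835827 - (0.817835)(0.245009)) / 3.397173 = -0.305019
  phi_hat_1 = (0.6818 - (0.6818)(-0.305019) - (-0.7041)(0.245009)) / 3.5289 = 0.301021
So phi_hat = [0.3010, -0.3050, 0.2450].
Therefore phi_hat_1 = 0.3010.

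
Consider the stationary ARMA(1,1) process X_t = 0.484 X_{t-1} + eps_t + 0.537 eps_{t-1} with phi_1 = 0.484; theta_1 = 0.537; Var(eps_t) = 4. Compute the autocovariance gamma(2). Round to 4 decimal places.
\gamma(2) = 3.2523

Multiply the model equation by X_{t-k} and take expectations. With theta_0 = psi_0 = 1 and psi_j the MA(infinity) weights, this gives
  gamma(k) - sum_i phi_i gamma(k-i) = c_k,
  c_k = sigma^2 * sum_{j=k..q} theta_j psi_{j-k}   (c_k = 0 for k > q),
using gamma(-m) = gamma(m).
psi-weights needed (psi_j = theta_j + sum_i phi_i psi_{j-i}):
  psi_1 = theta_1 + phi_1 = 0.537 + (0.484) = 1.021
Right-hand sides:
  c_0 = sigma^2 (1 + theta_1 psi_1) = 4 * (1 + (0.537)(1.021)) = 4 * 1.548277 = 6.193108
  c_1 = sigma^2 theta_1 = 4 * (0.537) = 2.148
  c_2 = 0
Equations for k = 0 and k = 1 (AR order 1):
  gamma(0) = phi_1 gamma(1) + c_0
  gamma(1) = phi_1 gamma(0) + c_1
Substituting the second into the first: gamma(0) (1 - phi_1^2) = c_0 + phi_1 c_1, so
  gamma(0) = (c_0 + phi_1 c_1) / (1 - phi_1^2) = (6.193108 + (0.484)(2.148)) / (1 - (0.484)^2) = 7.23274 / 0.765744 = 9.445376.
  gamma(1) = phi_1 gamma(0) + c_1 = (0.484)(9.445376) + (2.148) = 6.719562.
For k = 2 (> q): gamma(2) = phi_1 gamma(1) = (0.484)(6.719562) = 3.252268.
Therefore gamma(2) = 3.2523 (to 4 decimal places).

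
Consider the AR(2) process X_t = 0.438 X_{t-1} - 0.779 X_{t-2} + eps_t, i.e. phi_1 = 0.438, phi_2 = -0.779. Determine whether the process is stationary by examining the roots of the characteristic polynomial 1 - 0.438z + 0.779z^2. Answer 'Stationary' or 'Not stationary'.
\text{Stationary}

The AR(p) characteristic polynomial is P(z) = 1 - 0.438z + 0.779z^2.
Stationarity requires all roots to lie outside the unit circle, i.e. |z| > 1 for every root.
Set 1 + (-0.438) z + (0.779) z^2 = 0, i.e. a z^2 + b z + c = 0 with a = 0.779, b = -0.438, c = 1.
Discriminant D = b^2 - 4ac = (-0.438)^2 - 4*(0.779)*1 = 0.191844 - (3.116) = -2.924156.
D < 0, so the roots are the complex-conjugate pair z = (-b +/- i sqrt(-D)) / (2a) = 0.2811 +/- 1.0976i.
For a conjugate pair |z|^2 = z * conj(z) = (product of roots) = c/a = 1/(0.779) = 1.283697, so |z| = sqrt(1.283697) = 1.133 for both roots.
Moduli of all roots: 1.1330, 1.1330.
All moduli strictly greater than 1? Yes.
Verdict: Stationary.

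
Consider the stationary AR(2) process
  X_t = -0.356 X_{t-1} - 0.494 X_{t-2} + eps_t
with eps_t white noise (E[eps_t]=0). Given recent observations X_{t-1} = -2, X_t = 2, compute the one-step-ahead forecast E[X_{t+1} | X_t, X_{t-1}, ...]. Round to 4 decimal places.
E[X_{t+1} \mid \mathcal F_t] = 0.2760

For an AR(p) model X_t = c + sum_i phi_i X_{t-i} + eps_t, the
one-step-ahead conditional mean is
  E[X_{t+1} | X_t, ...] = c + sum_i phi_i X_{t+1-i}.
Substitute known values:
  E[X_{t+1} | ...] = (-0.356) * (2) + (-0.494) * (-2)
                   = 0.2760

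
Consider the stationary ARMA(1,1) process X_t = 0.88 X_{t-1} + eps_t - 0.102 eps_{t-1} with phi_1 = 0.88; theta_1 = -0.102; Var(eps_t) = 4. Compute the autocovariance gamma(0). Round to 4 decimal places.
\gamma(0) = 14.7320

Multiply the model equation by X_{t-k} and take expectations. With theta_0 = psi_0 = 1 and psi_j the MA(infinity) weights, this gives
  gamma(k) - sum_i phi_i gamma(k-i) = c_k,
  c_k = sigma^2 * sum_{j=k..q} theta_j psi_{j-k}   (c_k = 0 for k > q),
using gamma(-m) = gamma(m).
psi-weights needed (psi_j = theta_j + sum_i phi_i psi_{j-i}):
  psi_1 = theta_1 + phi_1 = -0.102 + (0.88) = 0.778
Right-hand sides:
  c_0 = sigma^2 (1 + theta_1 psi_1) = 4 * (1 + (-0.102)(0.778)) = 4 * 0.920644 = 3.682576
  c_1 = sigma^2 theta_1 = 4 * (-0.102) = -0.408
  c_2 = 0
Equations for k = 0 and k = 1 (AR order 1):
  gamma(0) = phi_1 gamma(1) + c_0
  gamma(1) = phi_1 gamma(0) + c_1
Substituting the second into the first: gamma(0) (1 - phi_1^2) = c_0 + phi_1 c_1, so
  gamma(0) = (c_0 + phi_1 c_1) / (1 - phi_1^2) = (3.682576 + (0.88)(-0.408)) / (1 - (0.88)^2) = 3.323536 / 0.2256 = 14.731986.
Therefore gamma(0) = 14.7320 (to 4 decimal places).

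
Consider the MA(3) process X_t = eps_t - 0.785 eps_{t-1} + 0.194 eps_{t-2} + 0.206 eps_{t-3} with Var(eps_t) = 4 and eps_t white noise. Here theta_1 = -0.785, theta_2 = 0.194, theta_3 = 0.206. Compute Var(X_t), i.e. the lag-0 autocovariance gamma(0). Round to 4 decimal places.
\gamma(0) = 6.7852

For an MA(q) process X_t = eps_t + sum_i theta_i eps_{t-i} with
Var(eps_t) = sigma^2, the variance is
  gamma(0) = sigma^2 * (1 + sum_i theta_i^2).
  sum_i theta_i^2 = (-0.785)^2 + (0.194)^2 + (0.206)^2 = 0.616225 + 0.037636 + 0.042436 = 0.696297.
  gamma(0) = 4 * (1 + 0.696297) = 4 * 1.696297 = 6.785188, which rounds to 6.7852.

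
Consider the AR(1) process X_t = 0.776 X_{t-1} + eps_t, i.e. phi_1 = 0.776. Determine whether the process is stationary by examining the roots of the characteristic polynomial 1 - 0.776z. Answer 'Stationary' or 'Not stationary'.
\text{Stationary}

The AR(p) characteristic polynomial is P(z) = 1 - 0.776z.
Stationarity requires all roots to lie outside the unit circle, i.e. |z| > 1 for every root.
This is linear in z: 1 + (-0.776) z = 0  =>  z = -1/(-0.776) = 1.28866,  |z| = 1.28866.
Moduli of all roots: 1.2887.
All moduli strictly greater than 1? Yes.
Verdict: Stationary.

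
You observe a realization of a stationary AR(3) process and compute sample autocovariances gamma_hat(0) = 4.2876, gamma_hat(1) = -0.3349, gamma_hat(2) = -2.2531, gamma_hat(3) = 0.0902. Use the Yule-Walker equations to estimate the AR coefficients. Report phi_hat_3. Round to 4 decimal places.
\hat\phi_{3} = -0.1180

The Yule-Walker equations for an AR(p) process read, in matrix form,
  Gamma_p phi = r_p,   with   (Gamma_p)_{ij} = gamma(|i - j|),
                       (r_p)_i = gamma(i),   i,j = 1..p.
Substitute the sample gammas (Toeplitz matrix and right-hand side of size 3):
  Gamma_p = [[4.2876, -0.3349, -2.2531], [-0.3349, 4.2876, -0.3349], [-2.2531, -0.3349, 4.2876]]
  r_p     = [-0.3349, -2.2531, 0.0902]
Written out (R1..R3):
  (R1) 4.2876 phi_1 - 0.3349 phi_2 - 2.2531 phi_3 = -0.3349
  (R2) -0.3349 phi_1 + 4.2876 phi_2 - 0.3349 phi_3 = -2.2531
  (R3) -2.2531 phi_1 - 0.3349 phi_2 + 4.2876 phi_3 = 0.0902
Gaussian elimination:
  R2 <- R2 - (-0.3349/4.2876) R1 = R2 - (-0.078109) R1:  4.261441 phi_2 - 0.510887 phi_3 = -2.279259
  R3 <- R3 - (-2.2531/4.2876) R1 = R3 - (-0.525492) R1:  -0.510887 phi_2 + 3.103614 phi_3 = -0.085787
  R3 <- R3 - (-0.510887/4.261441) R2 = R3 - (-0.119886) R2:  3.042365 phi_3 = -0.359039
Back-substitution:
  phi_hat_3 = -0.359039 / 3.042365 = -0.118013
  phi_hat_2 = (-2.279259 - (-0.510887)(-0.118013)) / 4.261441 = -0.549004
  phi_hat_1 = (-0.3349 - (-0.3349)(-0.549004) - (-2.2531)(-0.118013)) / 4.2876 = -0.183006
So phi_hat = [-0.1830, -0.5490, -0.1180].
Therefore phi_hat_3 = -0.1180.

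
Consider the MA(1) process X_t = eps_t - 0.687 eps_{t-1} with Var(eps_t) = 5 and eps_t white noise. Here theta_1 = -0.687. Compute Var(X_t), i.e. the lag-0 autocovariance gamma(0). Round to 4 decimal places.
\gamma(0) = 7.3598

For an MA(q) process X_t = eps_t + sum_i theta_i eps_{t-i} with
Var(eps_t) = sigma^2, the variance is
  gamma(0) = sigma^2 * (1 + sum_i theta_i^2).
  sum_i theta_i^2 = (-0.687)^2 = 0.471969.
  gamma(0) = 5 * (1 + 0.471969) = 5 * 1.471969 = 7.359845, which rounds to 7.3598.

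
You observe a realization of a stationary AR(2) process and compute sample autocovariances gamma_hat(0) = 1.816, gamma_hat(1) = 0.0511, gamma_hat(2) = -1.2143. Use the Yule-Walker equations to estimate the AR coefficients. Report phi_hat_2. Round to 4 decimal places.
\hat\phi_{2} = -0.6700

The Yule-Walker equations for an AR(p) process read, in matrix form,
  Gamma_p phi = r_p,   with   (Gamma_p)_{ij} = gamma(|i - j|),
                       (r_p)_i = gamma(i),   i,j = 1..p.
Substitute the sample gammas (Toeplitz matrix and right-hand side of size 2):
  Gamma_p = [[1.816, 0.0511], [0.0511, 1.816]]
  r_p     = [0.0511, -1.2143]
Written out:
  1.816 phi_1 + 0.0511 phi_2 = 0.0511
  0.0511 phi_1 + 1.816 phi_2 = -1.2143
Solve by Cramer's rule:
  det = gamma(0)^2 - gamma(1)^2 = (1.816)^2 - (0.0511)^2 = 3.297856 - 0.00261121 = 3.29524479
  phi_hat_1 = [gamma(1) gamma(0) - gamma(1) gamma(2)] / det = [(0.0511)(1.816) - (0.0511)(-1.2143)] / 3.29524479 = 0.15484833 / 3.29524479 = 0.047
  phi_hat_2 = [gamma(0) gamma(2) - gamma(1)^2] / det = [(1.816)(-1.2143) - (0.0511)^2] / 3.29524479 = -2.20778001 / 3.29524479 = -0.67
So phi_hat = [0.0470, -0.6700].
Therefore phi_hat_2 = -0.6700.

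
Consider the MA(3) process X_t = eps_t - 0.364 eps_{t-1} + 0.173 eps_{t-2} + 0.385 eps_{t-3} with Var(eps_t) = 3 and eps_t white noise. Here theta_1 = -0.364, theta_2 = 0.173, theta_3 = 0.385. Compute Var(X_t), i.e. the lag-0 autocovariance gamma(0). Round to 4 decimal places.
\gamma(0) = 3.9320

For an MA(q) process X_t = eps_t + sum_i theta_i eps_{t-i} with
Var(eps_t) = sigma^2, the variance is
  gamma(0) = sigma^2 * (1 + sum_i theta_i^2).
  sum_i theta_i^2 = (-0.364)^2 + (0.173)^2 + (0.385)^2 = 0.132496 + 0.029929 + 0.148225 = 0.31065.
  gamma(0) = 3 * (1 + 0.31065) = 3 * 1.31065 = 3.93195, which rounds to 3.9320.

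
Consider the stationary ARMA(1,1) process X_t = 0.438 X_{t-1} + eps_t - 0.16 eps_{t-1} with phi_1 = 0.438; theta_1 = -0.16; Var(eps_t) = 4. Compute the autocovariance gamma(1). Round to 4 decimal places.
\gamma(1) = 1.2795

Multiply the model equation by X_{t-k} and take expectations. With theta_0 = psi_0 = 1 and psi_j the MA(infinity) weights, this gives
  gamma(k) - sum_i phi_i gamma(k-i) = c_k,
  c_k = sigma^2 * sum_{j=k..q} theta_j psi_{j-k}   (c_k = 0 for k > q),
using gamma(-m) = gamma(m).
psi-weights needed (psi_j = theta_j + sum_i phi_i psi_{j-i}):
  psi_1 = theta_1 + phi_1 = -0.16 + (0.438) = 0.278
Right-hand sides:
  c_0 = sigma^2 (1 + theta_1 psi_1) = 4 * (1 + (-0.16)(0.278)) = 4 * 0.95552 = 3.82208
  c_1 = sigma^2 theta_1 = 4 * (-0.16) = -0.64
  c_2 = 0
Equations for k = 0 and k = 1 (AR order 1):
  gamma(0) = phi_1 gamma(1) + c_0
  gamma(1) = phi_1 gamma(0) + c_1
Substituting the second into the first: gamma(0) (1 - phi_1^2) = c_0 + phi_1 c_1, so
  gamma(0) = (c_0 + phi_1 c_1) / (1 - phi_1^2) = (3.82208 + (0.438)(-0.64)) / (1 - (0.438)^2) = 3.54176 / 0.808156 = 4.38252.
  gamma(1) = phi_1 gamma(0) + c_1 = (0.438)(4.38252) + (-0.64) = 1.279544.
Therefore gamma(1) = 1.2795 (to 4 decimal places).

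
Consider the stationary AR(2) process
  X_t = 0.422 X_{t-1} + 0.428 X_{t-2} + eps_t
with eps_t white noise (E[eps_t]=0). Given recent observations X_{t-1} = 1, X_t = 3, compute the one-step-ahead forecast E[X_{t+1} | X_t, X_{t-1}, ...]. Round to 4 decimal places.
E[X_{t+1} \mid \mathcal F_t] = 1.6940

For an AR(p) model X_t = c + sum_i phi_i X_{t-i} + eps_t, the
one-step-ahead conditional mean is
  E[X_{t+1} | X_t, ...] = c + sum_i phi_i X_{t+1-i}.
Substitute known values:
  E[X_{t+1} | ...] = (0.422) * (3) + (0.428) * (1)
                   = 1.6940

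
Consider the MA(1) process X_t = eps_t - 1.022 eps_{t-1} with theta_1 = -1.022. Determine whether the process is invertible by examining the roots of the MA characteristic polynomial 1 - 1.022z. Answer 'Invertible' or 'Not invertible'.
\text{Not invertible}

The MA(q) characteristic polynomial is P(z) = 1 - 1.022z.
Invertibility requires all roots to lie outside the unit circle, i.e. |z| > 1 for every root.
This is linear in z: 1 + (-1.022) z = 0  =>  z = -1/(-1.022) = 0.978474,  |z| = 0.978474.
Moduli of all roots: 0.9785.
All moduli strictly greater than 1? No.
Verdict: Not invertible.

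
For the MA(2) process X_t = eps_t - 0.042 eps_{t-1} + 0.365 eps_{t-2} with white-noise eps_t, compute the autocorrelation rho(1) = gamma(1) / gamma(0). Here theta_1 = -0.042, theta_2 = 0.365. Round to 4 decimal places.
\rho(1) = -0.0505

For an MA(q) process with theta_0 = 1, the autocovariance is
  gamma(k) = sigma^2 * sum_{i=0..q-k} theta_i * theta_{i+k},
and rho(k) = gamma(k) / gamma(0). Sigma^2 cancels.
  numerator   = (1)*(-0.042) + (-0.042)*(0.365) = -0.05733.
  denominator = (1)^2 + (-0.042)^2 + (0.365)^2 = 1.134989.
  rho(1) = -0.05733 / 1.134989 = -0.0505.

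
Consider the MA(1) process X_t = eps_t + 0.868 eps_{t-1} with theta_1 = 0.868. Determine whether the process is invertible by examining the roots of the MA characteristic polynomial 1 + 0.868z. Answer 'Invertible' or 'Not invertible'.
\text{Invertible}

The MA(q) characteristic polynomial is P(z) = 1 + 0.868z.
Invertibility requires all roots to lie outside the unit circle, i.e. |z| > 1 for every root.
This is linear in z: 1 + (0.868) z = 0  =>  z = -1/(0.868) = -1.152074,  |z| = 1.152074.
Moduli of all roots: 1.1521.
All moduli strictly greater than 1? Yes.
Verdict: Invertible.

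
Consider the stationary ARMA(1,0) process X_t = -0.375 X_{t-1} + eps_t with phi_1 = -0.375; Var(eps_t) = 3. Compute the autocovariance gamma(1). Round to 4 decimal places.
\gamma(1) = -1.3091

Multiply the model equation by X_{t-k} and take expectations. With theta_0 = psi_0 = 1 and psi_j the MA(infinity) weights, this gives
  gamma(k) - sum_i phi_i gamma(k-i) = c_k,
  c_k = sigma^2 * sum_{j=k..q} theta_j psi_{j-k}   (c_k = 0 for k > q),
using gamma(-m) = gamma(m).
Pure AR (q = 0): c_0 = sigma^2 = 3, c_k = 0 for k >= 1.
Equations for k = 0 and k = 1 (AR order 1):
  gamma(0) = phi_1 gamma(1) + c_0
  gamma(1) = phi_1 gamma(0) + c_1
Substituting the second into the first: gamma(0) (1 - phi_1^2) = c_0 + phi_1 c_1, so
  gamma(0) = c_0 / (1 - phi_1^2) = 3 / (1 - (-0.375)^2) = 3 / 0.859375 = 3.490909.
  gamma(1) = phi_1 gamma(0) = (-0.375)(3.490909) = -1.309091.
Therefore gamma(1) = -1.3091 (to 4 decimal places).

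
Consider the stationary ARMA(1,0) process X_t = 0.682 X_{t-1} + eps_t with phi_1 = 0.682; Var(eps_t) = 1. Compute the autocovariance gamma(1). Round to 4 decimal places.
\gamma(1) = 1.2751

Multiply the model equation by X_{t-k} and take expectations. With theta_0 = psi_0 = 1 and psi_j the MA(infinity) weights, this gives
  gamma(k) - sum_i phi_i gamma(k-i) = c_k,
  c_k = sigma^2 * sum_{j=k..q} theta_j psi_{j-k}   (c_k = 0 for k > q),
using gamma(-m) = gamma(m).
Pure AR (q = 0): c_0 = sigma^2 = 1, c_k = 0 for k >= 1.
Equations for k = 0 and k = 1 (AR order 1):
  gamma(0) = phi_1 gamma(1) + c_0
  gamma(1) = phi_1 gamma(0) + c_1
Substituting the second into the first: gamma(0) (1 - phi_1^2) = c_0 + phi_1 c_1, so
  gamma(0) = c_0 / (1 - phi_1^2) = 1 / (1 - (0.682)^2) = 1 / 0.534876 = 1.869592.
  gamma(1) = phi_1 gamma(0) = (0.682)(1.869592) = 1.275062.
Therefore gamma(1) = 1.2751 (to 4 decimal places).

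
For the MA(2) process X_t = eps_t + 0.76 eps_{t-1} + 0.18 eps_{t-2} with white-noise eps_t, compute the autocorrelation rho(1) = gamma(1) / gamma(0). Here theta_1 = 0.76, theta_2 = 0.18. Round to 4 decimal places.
\rho(1) = 0.5570

For an MA(q) process with theta_0 = 1, the autocovariance is
  gamma(k) = sigma^2 * sum_{i=0..q-k} theta_i * theta_{i+k},
and rho(k) = gamma(k) / gamma(0). Sigma^2 cancels.
  numerator   = (1)*(0.76) + (0.76)*(0.18) = 0.8968.
  denominator = (1)^2 + (0.76)^2 + (0.18)^2 = 1.61.
  rho(1) = 0.8968 / 1.61 = 0.5570.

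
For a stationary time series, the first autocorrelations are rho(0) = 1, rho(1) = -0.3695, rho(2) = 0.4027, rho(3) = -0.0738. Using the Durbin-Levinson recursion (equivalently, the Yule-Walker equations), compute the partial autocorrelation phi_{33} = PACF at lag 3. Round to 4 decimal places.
\phi_{33} = 0.1830

The PACF at lag k is phi_{kk}, the last component of the solution
to the Yule-Walker system G_k phi = r_k where
  (G_k)_{ij} = rho(|i - j|), (r_k)_i = rho(i), i,j = 1..k.
Equivalently, Durbin-Levinson gives phi_{kk} iteratively:
  phi_{11} = rho(1)
  phi_{kk} = [rho(k) - sum_{j=1..k-1} phi_{k-1,j} rho(k-j)]
            / [1 - sum_{j=1..k-1} phi_{k-1,j} rho(j)],
  phi_{k,j} = phi_{k-1,j} - phi_{kk} phi_{k-1,k-j},  j = 1..k-1.
Step k = 1:
  phi_11 = rho(1) = -0.3695.
Step k = 2:
  phi_22 = [rho(2) - phi_11 rho(1)] / [1 - phi_11 rho(1)] = [0.4027 - (-0.3695)(-0.3695)] / [1 - (-0.3695)(-0.3695)]
         = 0.26616975 / 0.86346975 = 0.308256.
  Update: phi_21 = phi_11 - phi_22 phi_11 = -0.3695 - (0.308256)(-0.3695) = -0.255599.
Step k = 3:
  phi_33 = [rho(3) - phi_21 rho(2) - phi_22 rho(1)] / [1 - phi_21 rho(1) - phi_22 rho(2)]
    numerator   = -0.0738 - (-0.255599)(0.4027) - (0.308256)(-0.3695) = 0.14303048
    denominator = 1 - (-0.255599)(-0.3695) - (0.308256)(0.4027) = 0.78142132
  phi_33 = 0.14303048 / 0.78142132 = 0.183.
Therefore phi_{33} = 0.1830.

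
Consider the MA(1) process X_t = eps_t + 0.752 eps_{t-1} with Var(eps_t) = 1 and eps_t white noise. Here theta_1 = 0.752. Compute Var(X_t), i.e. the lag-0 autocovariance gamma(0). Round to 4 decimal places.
\gamma(0) = 1.5655

For an MA(q) process X_t = eps_t + sum_i theta_i eps_{t-i} with
Var(eps_t) = sigma^2, the variance is
  gamma(0) = sigma^2 * (1 + sum_i theta_i^2).
  sum_i theta_i^2 = (0.752)^2 = 0.565504.
  gamma(0) = 1 * (1 + 0.565504) = 1 * 1.565504 = 1.565504, which rounds to 1.5655.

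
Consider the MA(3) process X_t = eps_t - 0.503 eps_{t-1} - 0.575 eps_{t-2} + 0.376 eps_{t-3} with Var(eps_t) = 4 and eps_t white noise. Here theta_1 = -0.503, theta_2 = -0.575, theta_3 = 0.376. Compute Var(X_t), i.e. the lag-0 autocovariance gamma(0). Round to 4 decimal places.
\gamma(0) = 6.9000

For an MA(q) process X_t = eps_t + sum_i theta_i eps_{t-i} with
Var(eps_t) = sigma^2, the variance is
  gamma(0) = sigma^2 * (1 + sum_i theta_i^2).
  sum_i theta_i^2 = (-0.503)^2 + (-0.575)^2 + (0.376)^2 = 0.253009 + 0.330625 + 0.141376 = 0.72501.
  gamma(0) = 4 * (1 + 0.72501) = 4 * 1.72501 = 6.90004, which rounds to 6.9000.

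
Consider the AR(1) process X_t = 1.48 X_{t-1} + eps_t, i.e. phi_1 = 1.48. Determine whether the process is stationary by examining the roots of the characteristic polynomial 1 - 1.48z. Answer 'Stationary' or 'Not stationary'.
\text{Not stationary}

The AR(p) characteristic polynomial is P(z) = 1 - 1.48z.
Stationarity requires all roots to lie outside the unit circle, i.e. |z| > 1 for every root.
This is linear in z: 1 + (-1.48) z = 0  =>  z = -1/(-1.48) = 0.675676,  |z| = 0.675676.
Moduli of all roots: 0.6757.
All moduli strictly greater than 1? No.
Verdict: Not stationary.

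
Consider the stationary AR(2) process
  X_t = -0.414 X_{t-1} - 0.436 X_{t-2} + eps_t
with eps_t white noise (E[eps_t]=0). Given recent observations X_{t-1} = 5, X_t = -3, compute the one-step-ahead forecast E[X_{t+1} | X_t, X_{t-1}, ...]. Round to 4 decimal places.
E[X_{t+1} \mid \mathcal F_t] = -0.9380

For an AR(p) model X_t = c + sum_i phi_i X_{t-i} + eps_t, the
one-step-ahead conditional mean is
  E[X_{t+1} | X_t, ...] = c + sum_i phi_i X_{t+1-i}.
Substitute known values:
  E[X_{t+1} | ...] = (-0.414) * (-3) + (-0.436) * (5)
                   = -0.9380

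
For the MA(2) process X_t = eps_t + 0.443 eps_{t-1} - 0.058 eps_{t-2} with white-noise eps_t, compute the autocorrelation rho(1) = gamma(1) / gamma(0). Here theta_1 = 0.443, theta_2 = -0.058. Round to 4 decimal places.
\rho(1) = 0.3479

For an MA(q) process with theta_0 = 1, the autocovariance is
  gamma(k) = sigma^2 * sum_{i=0..q-k} theta_i * theta_{i+k},
and rho(k) = gamma(k) / gamma(0). Sigma^2 cancels.
  numerator   = (1)*(0.443) + (0.443)*(-0.058) = 0.417306.
  denominator = (1)^2 + (0.443)^2 + (-0.058)^2 = 1.199613.
  rho(1) = 0.417306 / 1.199613 = 0.3479.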